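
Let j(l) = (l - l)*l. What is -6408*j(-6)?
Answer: 0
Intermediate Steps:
j(l) = 0 (j(l) = 0*l = 0)
-6408*j(-6) = -6408*0 = 0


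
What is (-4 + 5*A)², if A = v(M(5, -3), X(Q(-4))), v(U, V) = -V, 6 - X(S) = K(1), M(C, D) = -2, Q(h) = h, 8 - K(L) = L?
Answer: 1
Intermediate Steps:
K(L) = 8 - L
X(S) = -1 (X(S) = 6 - (8 - 1*1) = 6 - (8 - 1) = 6 - 1*7 = 6 - 7 = -1)
A = 1 (A = -1*(-1) = 1)
(-4 + 5*A)² = (-4 + 5*1)² = (-4 + 5)² = 1² = 1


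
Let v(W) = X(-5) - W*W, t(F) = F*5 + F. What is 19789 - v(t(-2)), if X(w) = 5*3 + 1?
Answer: 19917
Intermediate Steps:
X(w) = 16 (X(w) = 15 + 1 = 16)
t(F) = 6*F (t(F) = 5*F + F = 6*F)
v(W) = 16 - W² (v(W) = 16 - W*W = 16 - W²)
19789 - v(t(-2)) = 19789 - (16 - (6*(-2))²) = 19789 - (16 - 1*(-12)²) = 19789 - (16 - 1*144) = 19789 - (16 - 144) = 19789 - 1*(-128) = 19789 + 128 = 19917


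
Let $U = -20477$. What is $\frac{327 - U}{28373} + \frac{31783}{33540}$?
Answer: $\frac{1599545219}{951630420} \approx 1.6808$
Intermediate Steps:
$\frac{327 - U}{28373} + \frac{31783}{33540} = \frac{327 - -20477}{28373} + \frac{31783}{33540} = \left(327 + 20477\right) \frac{1}{28373} + 31783 \cdot \frac{1}{33540} = 20804 \cdot \frac{1}{28373} + \frac{31783}{33540} = \frac{20804}{28373} + \frac{31783}{33540} = \frac{1599545219}{951630420}$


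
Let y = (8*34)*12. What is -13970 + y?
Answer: -10706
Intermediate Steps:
y = 3264 (y = 272*12 = 3264)
-13970 + y = -13970 + 3264 = -10706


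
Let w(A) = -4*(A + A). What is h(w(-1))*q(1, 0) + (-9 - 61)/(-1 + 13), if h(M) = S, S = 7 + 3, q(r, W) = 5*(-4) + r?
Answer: -1175/6 ≈ -195.83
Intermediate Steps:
w(A) = -8*A
q(r, W) = -20 + r
S = 10
h(M) = 10
h(w(-1))*q(1, 0) + (-9 - 61)/(-1 + 13) = 10*(-20 + 1) + (-9 - 61)/(-1 + 13) = 10*(-19) - 70/12 = -190 - 70*1/12 = -190 - 35/6 = -1175/6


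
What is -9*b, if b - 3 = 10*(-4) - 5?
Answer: 378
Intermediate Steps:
b = -42 (b = 3 + (10*(-4) - 5) = 3 + (-40 - 5) = 3 - 45 = -42)
-9*b = -9*(-42) = 378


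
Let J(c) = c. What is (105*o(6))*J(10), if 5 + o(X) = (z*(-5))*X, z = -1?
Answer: 26250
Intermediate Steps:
o(X) = -5 + 5*X (o(X) = -5 + (-1*(-5))*X = -5 + 5*X)
(105*o(6))*J(10) = (105*(-5 + 5*6))*10 = (105*(-5 + 30))*10 = (105*25)*10 = 2625*10 = 26250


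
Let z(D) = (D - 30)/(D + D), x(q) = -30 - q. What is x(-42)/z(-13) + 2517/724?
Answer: 334119/31132 ≈ 10.732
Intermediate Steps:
z(D) = (-30 + D)/(2*D) (z(D) = (-30 + D)/((2*D)) = (-30 + D)*(1/(2*D)) = (-30 + D)/(2*D))
x(-42)/z(-13) + 2517/724 = (-30 - 1*(-42))/(((½)*(-30 - 13)/(-13))) + 2517/724 = (-30 + 42)/(((½)*(-1/13)*(-43))) + 2517*(1/724) = 12/(43/26) + 2517/724 = 12*(26/43) + 2517/724 = 312/43 + 2517/724 = 334119/31132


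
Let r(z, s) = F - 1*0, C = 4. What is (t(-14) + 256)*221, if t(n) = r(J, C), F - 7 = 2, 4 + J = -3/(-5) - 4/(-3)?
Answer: 58565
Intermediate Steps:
J = -31/15 (J = -4 + (-3/(-5) - 4/(-3)) = -4 + (-3*(-1/5) - 4*(-1/3)) = -4 + (3/5 + 4/3) = -4 + 29/15 = -31/15 ≈ -2.0667)
F = 9 (F = 7 + 2 = 9)
r(z, s) = 9 (r(z, s) = 9 - 1*0 = 9 + 0 = 9)
t(n) = 9
(t(-14) + 256)*221 = (9 + 256)*221 = 265*221 = 58565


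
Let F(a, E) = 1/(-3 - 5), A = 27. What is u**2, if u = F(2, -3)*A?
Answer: 729/64 ≈ 11.391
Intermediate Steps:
F(a, E) = -1/8 (F(a, E) = 1/(-8) = -1/8)
u = -27/8 (u = -1/8*27 = -27/8 ≈ -3.3750)
u**2 = (-27/8)**2 = 729/64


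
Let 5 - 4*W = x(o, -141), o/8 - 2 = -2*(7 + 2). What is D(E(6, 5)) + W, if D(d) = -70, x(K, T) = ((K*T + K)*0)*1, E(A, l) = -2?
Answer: -275/4 ≈ -68.750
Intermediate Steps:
o = -128 (o = 16 + 8*(-2*(7 + 2)) = 16 + 8*(-2*9) = 16 + 8*(-18) = 16 - 144 = -128)
x(K, T) = 0 (x(K, T) = ((K + K*T)*0)*1 = 0*1 = 0)
W = 5/4 (W = 5/4 - 1/4*0 = 5/4 + 0 = 5/4 ≈ 1.2500)
D(E(6, 5)) + W = -70 + 5/4 = -275/4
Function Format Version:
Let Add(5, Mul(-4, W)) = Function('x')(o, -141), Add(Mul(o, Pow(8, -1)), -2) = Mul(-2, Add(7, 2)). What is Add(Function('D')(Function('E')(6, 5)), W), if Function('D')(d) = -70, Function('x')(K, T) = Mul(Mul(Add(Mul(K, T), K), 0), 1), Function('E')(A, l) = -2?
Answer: Rational(-275, 4) ≈ -68.750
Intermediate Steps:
o = -128 (o = Add(16, Mul(8, Mul(-2, Add(7, 2)))) = Add(16, Mul(8, Mul(-2, 9))) = Add(16, Mul(8, -18)) = Add(16, -144) = -128)
Function('x')(K, T) = 0 (Function('x')(K, T) = Mul(Mul(Add(K, Mul(K, T)), 0), 1) = Mul(0, 1) = 0)
W = Rational(5, 4) (W = Add(Rational(5, 4), Mul(Rational(-1, 4), 0)) = Add(Rational(5, 4), 0) = Rational(5, 4) ≈ 1.2500)
Add(Function('D')(Function('E')(6, 5)), W) = Add(-70, Rational(5, 4)) = Rational(-275, 4)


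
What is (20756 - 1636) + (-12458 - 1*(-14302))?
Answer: 20964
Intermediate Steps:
(20756 - 1636) + (-12458 - 1*(-14302)) = 19120 + (-12458 + 14302) = 19120 + 1844 = 20964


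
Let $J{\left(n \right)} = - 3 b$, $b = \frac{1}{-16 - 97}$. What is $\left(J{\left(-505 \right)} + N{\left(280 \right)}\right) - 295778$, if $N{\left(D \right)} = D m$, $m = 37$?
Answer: $- \frac{32252231}{113} \approx -2.8542 \cdot 10^{5}$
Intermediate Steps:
$b = - \frac{1}{113}$ ($b = \frac{1}{-113} = - \frac{1}{113} \approx -0.0088496$)
$N{\left(D \right)} = 37 D$ ($N{\left(D \right)} = D 37 = 37 D$)
$J{\left(n \right)} = \frac{3}{113}$ ($J{\left(n \right)} = \left(-3\right) \left(- \frac{1}{113}\right) = \frac{3}{113}$)
$\left(J{\left(-505 \right)} + N{\left(280 \right)}\right) - 295778 = \left(\frac{3}{113} + 37 \cdot 280\right) - 295778 = \left(\frac{3}{113} + 10360\right) - 295778 = \frac{1170683}{113} - 295778 = - \frac{32252231}{113}$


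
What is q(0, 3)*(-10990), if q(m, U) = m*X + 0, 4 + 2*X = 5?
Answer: 0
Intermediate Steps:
X = 1/2 (X = -2 + (1/2)*5 = -2 + 5/2 = 1/2 ≈ 0.50000)
q(m, U) = m/2 (q(m, U) = m*(1/2) + 0 = m/2 + 0 = m/2)
q(0, 3)*(-10990) = ((1/2)*0)*(-10990) = 0*(-10990) = 0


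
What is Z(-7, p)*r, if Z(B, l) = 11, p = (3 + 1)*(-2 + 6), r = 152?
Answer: 1672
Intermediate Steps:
p = 16 (p = 4*4 = 16)
Z(-7, p)*r = 11*152 = 1672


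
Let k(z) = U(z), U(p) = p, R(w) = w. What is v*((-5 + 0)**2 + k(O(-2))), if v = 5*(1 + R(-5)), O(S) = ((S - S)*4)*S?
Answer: -500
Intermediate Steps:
O(S) = 0 (O(S) = (0*4)*S = 0*S = 0)
k(z) = z
v = -20 (v = 5*(1 - 5) = 5*(-4) = -20)
v*((-5 + 0)**2 + k(O(-2))) = -20*((-5 + 0)**2 + 0) = -20*((-5)**2 + 0) = -20*(25 + 0) = -20*25 = -500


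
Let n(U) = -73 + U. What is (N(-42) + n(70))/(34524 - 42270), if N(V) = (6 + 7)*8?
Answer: -101/7746 ≈ -0.013039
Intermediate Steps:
N(V) = 104 (N(V) = 13*8 = 104)
(N(-42) + n(70))/(34524 - 42270) = (104 + (-73 + 70))/(34524 - 42270) = (104 - 3)/(-7746) = 101*(-1/7746) = -101/7746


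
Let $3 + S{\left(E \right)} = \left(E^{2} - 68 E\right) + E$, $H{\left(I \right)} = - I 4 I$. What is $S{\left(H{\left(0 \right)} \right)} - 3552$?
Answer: $-3555$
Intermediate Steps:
$H{\left(I \right)} = - 4 I^{2}$ ($H{\left(I \right)} = - 4 I I = - 4 I^{2}$)
$S{\left(E \right)} = -3 + E^{2} - 67 E$ ($S{\left(E \right)} = -3 + \left(\left(E^{2} - 68 E\right) + E\right) = -3 + \left(E^{2} - 67 E\right) = -3 + E^{2} - 67 E$)
$S{\left(H{\left(0 \right)} \right)} - 3552 = \left(-3 + \left(- 4 \cdot 0^{2}\right)^{2} - 67 \left(- 4 \cdot 0^{2}\right)\right) - 3552 = \left(-3 + \left(\left(-4\right) 0\right)^{2} - 67 \left(\left(-4\right) 0\right)\right) - 3552 = \left(-3 + 0^{2} - 0\right) - 3552 = \left(-3 + 0 + 0\right) - 3552 = -3 - 3552 = -3555$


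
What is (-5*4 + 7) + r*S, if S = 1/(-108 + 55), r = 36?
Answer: -725/53 ≈ -13.679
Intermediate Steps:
S = -1/53 (S = 1/(-53) = -1/53 ≈ -0.018868)
(-5*4 + 7) + r*S = (-5*4 + 7) + 36*(-1/53) = (-20 + 7) - 36/53 = -13 - 36/53 = -725/53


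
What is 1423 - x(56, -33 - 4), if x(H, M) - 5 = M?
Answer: 1455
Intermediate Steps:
x(H, M) = 5 + M
1423 - x(56, -33 - 4) = 1423 - (5 + (-33 - 4)) = 1423 - (5 - 37) = 1423 - 1*(-32) = 1423 + 32 = 1455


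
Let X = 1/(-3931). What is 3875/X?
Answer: -15232625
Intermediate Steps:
X = -1/3931 ≈ -0.00025439
3875/X = 3875/(-1/3931) = 3875*(-3931) = -15232625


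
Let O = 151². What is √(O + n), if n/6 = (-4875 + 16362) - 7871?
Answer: √44497 ≈ 210.94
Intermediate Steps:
n = 21696 (n = 6*((-4875 + 16362) - 7871) = 6*(11487 - 7871) = 6*3616 = 21696)
O = 22801
√(O + n) = √(22801 + 21696) = √44497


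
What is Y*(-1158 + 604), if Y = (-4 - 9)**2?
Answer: -93626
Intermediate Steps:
Y = 169 (Y = (-13)**2 = 169)
Y*(-1158 + 604) = 169*(-1158 + 604) = 169*(-554) = -93626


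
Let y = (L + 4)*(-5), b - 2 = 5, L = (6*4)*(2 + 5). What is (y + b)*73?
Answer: -62269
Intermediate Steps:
L = 168 (L = 24*7 = 168)
b = 7 (b = 2 + 5 = 7)
y = -860 (y = (168 + 4)*(-5) = 172*(-5) = -860)
(y + b)*73 = (-860 + 7)*73 = -853*73 = -62269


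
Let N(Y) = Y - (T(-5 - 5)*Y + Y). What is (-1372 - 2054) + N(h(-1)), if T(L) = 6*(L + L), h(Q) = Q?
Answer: -3546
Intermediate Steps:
T(L) = 12*L (T(L) = 6*(2*L) = 12*L)
N(Y) = 120*Y (N(Y) = Y - ((12*(-5 - 5))*Y + Y) = Y - ((12*(-10))*Y + Y) = Y - (-120*Y + Y) = Y - (-119)*Y = Y + 119*Y = 120*Y)
(-1372 - 2054) + N(h(-1)) = (-1372 - 2054) + 120*(-1) = -3426 - 120 = -3546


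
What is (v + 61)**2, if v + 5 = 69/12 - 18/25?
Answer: 37246609/10000 ≈ 3724.7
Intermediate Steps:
v = 3/100 (v = -5 + (69/12 - 18/25) = -5 + (69*(1/12) - 18*1/25) = -5 + (23/4 - 18/25) = -5 + 503/100 = 3/100 ≈ 0.030000)
(v + 61)**2 = (3/100 + 61)**2 = (6103/100)**2 = 37246609/10000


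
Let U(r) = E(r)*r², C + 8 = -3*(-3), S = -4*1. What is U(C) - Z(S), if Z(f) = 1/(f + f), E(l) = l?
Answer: 9/8 ≈ 1.1250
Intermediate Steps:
S = -4
Z(f) = 1/(2*f)
C = 1 (C = -8 - 3*(-3) = -8 + 9 = 1)
U(r) = r³ (U(r) = r*r² = r³)
U(C) - Z(S) = 1³ - 1/(2*(-4)) = 1 - (-1)/(2*4) = 1 - 1*(-⅛) = 1 + ⅛ = 9/8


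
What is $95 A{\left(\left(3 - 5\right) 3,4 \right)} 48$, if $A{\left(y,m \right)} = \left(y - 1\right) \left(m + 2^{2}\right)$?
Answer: $-255360$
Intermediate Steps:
$A{\left(y,m \right)} = \left(-1 + y\right) \left(4 + m\right)$ ($A{\left(y,m \right)} = \left(-1 + y\right) \left(m + 4\right) = \left(-1 + y\right) \left(4 + m\right)$)
$95 A{\left(\left(3 - 5\right) 3,4 \right)} 48 = 95 \left(-4 - 4 + 4 \left(3 - 5\right) 3 + 4 \left(3 - 5\right) 3\right) 48 = 95 \left(-4 - 4 + 4 \left(\left(-2\right) 3\right) + 4 \left(\left(-2\right) 3\right)\right) 48 = 95 \left(-4 - 4 + 4 \left(-6\right) + 4 \left(-6\right)\right) 48 = 95 \left(-4 - 4 - 24 - 24\right) 48 = 95 \left(-56\right) 48 = \left(-5320\right) 48 = -255360$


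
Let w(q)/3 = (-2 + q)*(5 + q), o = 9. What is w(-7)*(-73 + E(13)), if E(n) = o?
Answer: -3456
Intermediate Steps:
E(n) = 9
w(q) = 3*(-2 + q)*(5 + q) (w(q) = 3*((-2 + q)*(5 + q)) = 3*(-2 + q)*(5 + q))
w(-7)*(-73 + E(13)) = (-30 + 3*(-7)**2 + 9*(-7))*(-73 + 9) = (-30 + 3*49 - 63)*(-64) = (-30 + 147 - 63)*(-64) = 54*(-64) = -3456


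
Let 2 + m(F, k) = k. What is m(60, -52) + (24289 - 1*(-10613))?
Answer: 34848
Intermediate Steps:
m(F, k) = -2 + k
m(60, -52) + (24289 - 1*(-10613)) = (-2 - 52) + (24289 - 1*(-10613)) = -54 + (24289 + 10613) = -54 + 34902 = 34848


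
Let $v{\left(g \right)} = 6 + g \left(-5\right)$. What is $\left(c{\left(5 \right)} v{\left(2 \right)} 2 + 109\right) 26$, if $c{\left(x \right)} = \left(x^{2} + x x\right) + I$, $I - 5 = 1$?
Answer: $-8814$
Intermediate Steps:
$I = 6$ ($I = 5 + 1 = 6$)
$c{\left(x \right)} = 6 + 2 x^{2}$ ($c{\left(x \right)} = \left(x^{2} + x x\right) + 6 = \left(x^{2} + x^{2}\right) + 6 = 2 x^{2} + 6 = 6 + 2 x^{2}$)
$v{\left(g \right)} = 6 - 5 g$
$\left(c{\left(5 \right)} v{\left(2 \right)} 2 + 109\right) 26 = \left(\left(6 + 2 \cdot 5^{2}\right) \left(6 - 10\right) 2 + 109\right) 26 = \left(\left(6 + 2 \cdot 25\right) \left(6 - 10\right) 2 + 109\right) 26 = \left(\left(6 + 50\right) \left(-4\right) 2 + 109\right) 26 = \left(56 \left(-4\right) 2 + 109\right) 26 = \left(\left(-224\right) 2 + 109\right) 26 = \left(-448 + 109\right) 26 = \left(-339\right) 26 = -8814$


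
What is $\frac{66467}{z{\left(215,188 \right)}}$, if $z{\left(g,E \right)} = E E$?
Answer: $\frac{66467}{35344} \approx 1.8806$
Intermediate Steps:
$z{\left(g,E \right)} = E^{2}$
$\frac{66467}{z{\left(215,188 \right)}} = \frac{66467}{188^{2}} = \frac{66467}{35344}$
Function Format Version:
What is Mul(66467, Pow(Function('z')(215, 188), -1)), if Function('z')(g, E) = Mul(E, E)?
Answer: Rational(66467, 35344) ≈ 1.8806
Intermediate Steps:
Function('z')(g, E) = Pow(E, 2)
Mul(66467, Pow(Function('z')(215, 188), -1)) = Mul(66467, Pow(Pow(188, 2), -1)) = Mul(66467, Pow(35344, -1)) = Mul(66467, Rational(1, 35344)) = Rational(66467, 35344)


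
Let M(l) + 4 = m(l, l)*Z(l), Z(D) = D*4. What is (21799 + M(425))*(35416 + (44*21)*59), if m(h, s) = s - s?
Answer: 1960067940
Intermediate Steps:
m(h, s) = 0
Z(D) = 4*D
M(l) = -4 (M(l) = -4 + 0*(4*l) = -4 + 0 = -4)
(21799 + M(425))*(35416 + (44*21)*59) = (21799 - 4)*(35416 + (44*21)*59) = 21795*(35416 + 924*59) = 21795*(35416 + 54516) = 21795*89932 = 1960067940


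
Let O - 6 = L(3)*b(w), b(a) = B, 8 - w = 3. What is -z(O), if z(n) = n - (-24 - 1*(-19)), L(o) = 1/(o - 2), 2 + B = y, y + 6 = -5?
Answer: 2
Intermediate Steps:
w = 5 (w = 8 - 1*3 = 8 - 3 = 5)
y = -11 (y = -6 - 5 = -11)
B = -13 (B = -2 - 11 = -13)
L(o) = 1/(-2 + o)
b(a) = -13
O = -7 (O = 6 - 13/(-2 + 3) = 6 - 13/1 = 6 + 1*(-13) = 6 - 13 = -7)
z(n) = 5 + n (z(n) = n - (-24 + 19) = n - 1*(-5) = n + 5 = 5 + n)
-z(O) = -(5 - 7) = -1*(-2) = 2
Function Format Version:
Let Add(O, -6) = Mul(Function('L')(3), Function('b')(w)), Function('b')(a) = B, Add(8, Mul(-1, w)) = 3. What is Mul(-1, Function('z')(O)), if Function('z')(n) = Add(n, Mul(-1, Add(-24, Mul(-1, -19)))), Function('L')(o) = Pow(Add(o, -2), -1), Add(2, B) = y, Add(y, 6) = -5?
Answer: 2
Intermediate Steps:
w = 5 (w = Add(8, Mul(-1, 3)) = Add(8, -3) = 5)
y = -11 (y = Add(-6, -5) = -11)
B = -13 (B = Add(-2, -11) = -13)
Function('L')(o) = Pow(Add(-2, o), -1)
Function('b')(a) = -13
O = -7 (O = Add(6, Mul(Pow(Add(-2, 3), -1), -13)) = Add(6, Mul(Pow(1, -1), -13)) = Add(6, Mul(1, -13)) = Add(6, -13) = -7)
Function('z')(n) = Add(5, n) (Function('z')(n) = Add(n, Mul(-1, Add(-24, 19))) = Add(n, Mul(-1, -5)) = Add(n, 5) = Add(5, n))
Mul(-1, Function('z')(O)) = Mul(-1, Add(5, -7)) = Mul(-1, -2) = 2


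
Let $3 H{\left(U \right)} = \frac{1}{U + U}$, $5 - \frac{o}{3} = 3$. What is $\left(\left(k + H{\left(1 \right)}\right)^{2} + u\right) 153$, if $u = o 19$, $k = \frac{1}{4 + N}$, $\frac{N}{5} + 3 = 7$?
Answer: $\frac{1116713}{64} \approx 17449.0$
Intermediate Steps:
$N = 20$ ($N = -15 + 5 \cdot 7 = -15 + 35 = 20$)
$o = 6$ ($o = 15 - 9 = 6$)
$H{\left(U \right)} = \frac{1}{6 U}$ ($H{\left(U \right)} = \frac{1}{3 \left(U + U\right)} = \frac{1}{3 \cdot 2 U} = \frac{\frac{1}{2} \frac{1}{U}}{3} = \frac{1}{6 U}$)
$k = \frac{1}{24}$ ($k = \frac{1}{4 + 20} = \frac{1}{24} \approx 0.041667$)
$u = 114$ ($u = 6 \cdot 19 = 114$)
$\left(\left(k + H{\left(1 \right)}\right)^{2} + u\right) 153 = \left(\left(\frac{1}{24} + \frac{1}{6 \cdot 1}\right)^{2} + 114\right) 153 = \left(\left(\frac{1}{24} + \frac{1}{6} \cdot 1\right)^{2} + 114\right) 153 = \left(\left(\frac{1}{24} + \frac{1}{6}\right)^{2} + 114\right) 153 = \left(\left(\frac{5}{24}\right)^{2} + 114\right) 153 = \left(\frac{25}{576} + 114\right) 153 = \frac{65689}{576} \cdot 153 = \frac{1116713}{64}$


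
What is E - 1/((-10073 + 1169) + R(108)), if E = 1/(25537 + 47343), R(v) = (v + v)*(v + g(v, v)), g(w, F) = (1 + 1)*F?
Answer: -59/22257552 ≈ -2.6508e-6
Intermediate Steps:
g(w, F) = 2*F
R(v) = 6*v² (R(v) = (v + v)*(v + 2*v) = (2*v)*(3*v) = 6*v²)
E = 1/72880 ≈ 1.3721e-5
E - 1/((-10073 + 1169) + R(108)) = 1/72880 - 1/((-10073 + 1169) + 6*108²) = 1/72880 - 1/(-8904 + 6*11664) = 1/72880 - 1/(-8904 + 69984) = 1/72880 - 1/61080 = -59/22257552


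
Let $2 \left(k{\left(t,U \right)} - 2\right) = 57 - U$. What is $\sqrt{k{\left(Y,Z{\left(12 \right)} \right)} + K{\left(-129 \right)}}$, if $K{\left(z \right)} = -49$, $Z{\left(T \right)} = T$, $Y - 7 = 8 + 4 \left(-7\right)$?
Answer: $\frac{7 i \sqrt{2}}{2} \approx 4.9497 i$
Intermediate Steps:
$Y = -13$ ($Y = 7 + \left(8 + 4 \left(-7\right)\right) = 7 + \left(8 - 28\right) = 7 - 20 = -13$)
$k{\left(t,U \right)} = \frac{61}{2} - \frac{U}{2}$ ($k{\left(t,U \right)} = 2 + \frac{57 - U}{2} = 2 - \left(- \frac{57}{2} + \frac{U}{2}\right) = \frac{61}{2} - \frac{U}{2}$)
$\sqrt{k{\left(Y,Z{\left(12 \right)} \right)} + K{\left(-129 \right)}} = \sqrt{\left(\frac{61}{2} - 6\right) - 49} = \sqrt{\frac{49}{2} - 49} = \sqrt{- \frac{49}{2}} = \frac{7 i \sqrt{2}}{2}$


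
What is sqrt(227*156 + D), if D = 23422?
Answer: sqrt(58834) ≈ 242.56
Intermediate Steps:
sqrt(227*156 + D) = sqrt(227*156 + 23422) = sqrt(35412 + 23422) = sqrt(58834)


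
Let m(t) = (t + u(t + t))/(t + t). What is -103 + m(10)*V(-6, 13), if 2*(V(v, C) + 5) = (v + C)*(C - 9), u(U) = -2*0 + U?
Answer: -179/2 ≈ -89.500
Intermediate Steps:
u(U) = U (u(U) = 0 + U = U)
m(t) = 3/2 (m(t) = (t + (t + t))/(t + t) = (t + 2*t)/((2*t)) = (3*t)*(1/(2*t)) = 3/2)
V(v, C) = -5 + (-9 + C)*(C + v)/2 (V(v, C) = -5 + ((v + C)*(C - 9))/2 = -5 + ((C + v)*(-9 + C))/2 = -5 + ((-9 + C)*(C + v))/2 = -5 + (-9 + C)*(C + v)/2)
-103 + m(10)*V(-6, 13) = -103 + 3*(-5 + (½)*13² - 9/2*13 - 9/2*(-6) + (½)*13*(-6))/2 = -103 + 3*(-5 + (½)*169 - 117/2 + 27 - 39)/2 = -103 + 3*(-5 + 169/2 - 117/2 + 27 - 39)/2 = -103 + (3/2)*9 = -103 + 27/2 = -179/2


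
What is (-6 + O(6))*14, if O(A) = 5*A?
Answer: 336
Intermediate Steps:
(-6 + O(6))*14 = (-6 + 5*6)*14 = (-6 + 30)*14 = 24*14 = 336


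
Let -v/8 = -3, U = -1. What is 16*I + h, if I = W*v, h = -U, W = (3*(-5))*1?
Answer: -5759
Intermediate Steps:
W = -15 (W = -15*1 = -15)
h = 1 (h = -1*(-1) = 1)
v = 24 (v = -8*(-3) = 24)
I = -360 (I = -15*24 = -360)
16*I + h = 16*(-360) + 1 = -5760 + 1 = -5759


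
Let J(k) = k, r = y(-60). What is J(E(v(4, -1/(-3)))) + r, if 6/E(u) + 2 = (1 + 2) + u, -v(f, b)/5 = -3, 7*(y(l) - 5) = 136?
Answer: 1389/56 ≈ 24.804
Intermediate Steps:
y(l) = 171/7 (y(l) = 5 + (⅐)*136 = 5 + 136/7 = 171/7)
v(f, b) = 15 (v(f, b) = -5*(-3) = 15)
r = 171/7 ≈ 24.429
E(u) = 6/(1 + u) (E(u) = 6/(-2 + ((1 + 2) + u)) = 6/(-2 + (3 + u)) = 6/(1 + u))
J(E(v(4, -1/(-3)))) + r = 6/(1 + 15) + 171/7 = 6/16 + 171/7 = 6*(1/16) + 171/7 = 3/8 + 171/7 = 1389/56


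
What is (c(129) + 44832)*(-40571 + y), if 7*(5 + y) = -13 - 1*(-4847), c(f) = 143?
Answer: -1793847150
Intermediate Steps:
y = 4799/7 (y = -5 + (-13 - 1*(-4847))/7 = -5 + (-13 + 4847)/7 = -5 + (1/7)*4834 = -5 + 4834/7 = 4799/7 ≈ 685.57)
(c(129) + 44832)*(-40571 + y) = (143 + 44832)*(-40571 + 4799/7) = 44975*(-279198/7) = -1793847150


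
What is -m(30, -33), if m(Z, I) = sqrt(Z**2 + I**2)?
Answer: -3*sqrt(221) ≈ -44.598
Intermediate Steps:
m(Z, I) = sqrt(I**2 + Z**2)
-m(30, -33) = -sqrt((-33)**2 + 30**2) = -sqrt(1089 + 900) = -sqrt(1989) = -3*sqrt(221)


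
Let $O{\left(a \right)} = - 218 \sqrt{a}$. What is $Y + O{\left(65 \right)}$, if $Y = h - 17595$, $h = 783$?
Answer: $-16812 - 218 \sqrt{65} \approx -18570.0$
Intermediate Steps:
$Y = -16812$ ($Y = 783 - 17595 = -16812$)
$Y + O{\left(65 \right)} = -16812 - 218 \sqrt{65}$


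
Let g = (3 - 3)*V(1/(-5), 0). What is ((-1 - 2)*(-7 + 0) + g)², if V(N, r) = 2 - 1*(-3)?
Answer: 441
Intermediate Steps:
V(N, r) = 5 (V(N, r) = 2 + 3 = 5)
g = 0 (g = (3 - 3)*5 = 0*5 = 0)
((-1 - 2)*(-7 + 0) + g)² = ((-1 - 2)*(-7 + 0) + 0)² = (-3*(-7) + 0)² = (21 + 0)² = 21² = 441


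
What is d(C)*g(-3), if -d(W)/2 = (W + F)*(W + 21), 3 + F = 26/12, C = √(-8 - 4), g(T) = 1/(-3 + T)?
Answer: -59/6 + 121*I*√3/9 ≈ -9.8333 + 23.286*I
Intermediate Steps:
C = 2*I*√3 (C = √(-12) = 2*I*√3 ≈ 3.4641*I)
F = -⅚ (F = -3 + 26/12 = -3 + 26*(1/12) = -3 + 13/6 = -⅚ ≈ -0.83333)
d(W) = -2*(21 + W)*(-⅚ + W) (d(W) = -2*(W - ⅚)*(W + 21) = -2*(-⅚ + W)*(21 + W) = -2*(21 + W)*(-⅚ + W))
d(C)*g(-3) = (35 - 2*(2*I*√3)² - 242*I*√3/3)/(-3 - 3) = (35 - 2*(-12) - 242*I*√3/3)/(-6) = (35 + 24 - 242*I*√3/3)*(-⅙) = (59 - 242*I*√3/3)*(-⅙) = -59/6 + 121*I*√3/9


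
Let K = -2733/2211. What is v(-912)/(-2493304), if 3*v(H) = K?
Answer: 911/5512695144 ≈ 1.6525e-7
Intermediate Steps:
K = -911/737 (K = -2733*1/2211 = -911/737 ≈ -1.2361)
v(H) = -911/2211 (v(H) = (1/3)*(-911/737) = -911/2211)
v(-912)/(-2493304) = -911/2211/(-2493304) = -911/2211*(-1/2493304) = 911/5512695144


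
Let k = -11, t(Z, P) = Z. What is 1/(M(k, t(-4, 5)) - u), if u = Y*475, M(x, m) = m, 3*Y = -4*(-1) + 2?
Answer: -1/954 ≈ -0.0010482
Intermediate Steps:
Y = 2 (Y = (-4*(-1) + 2)/3 = (4 + 2)/3 = (⅓)*6 = 2)
u = 950 (u = 2*475 = 950)
1/(M(k, t(-4, 5)) - u) = 1/(-4 - 1*950) = 1/(-4 - 950) = 1/(-954) = -1/954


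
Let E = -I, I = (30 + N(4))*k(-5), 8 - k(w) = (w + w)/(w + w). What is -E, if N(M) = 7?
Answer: 259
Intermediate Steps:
k(w) = 7 (k(w) = 8 - (w + w)/(w + w) = 8 - 2*w/(2*w) = 8 - 2*w*1/(2*w) = 8 - 1*1 = 8 - 1 = 7)
I = 259 (I = (30 + 7)*7 = 37*7 = 259)
E = -259 (E = -1*259 = -259)
-E = -1*(-259) = 259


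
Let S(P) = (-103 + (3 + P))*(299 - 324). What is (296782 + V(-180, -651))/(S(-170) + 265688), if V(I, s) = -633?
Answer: 296149/272438 ≈ 1.0870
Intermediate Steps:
S(P) = 2500 - 25*P (S(P) = (-100 + P)*(-25) = 2500 - 25*P)
(296782 + V(-180, -651))/(S(-170) + 265688) = (296782 - 633)/((2500 - 25*(-170)) + 265688) = 296149/((2500 + 4250) + 265688) = 296149/(6750 + 265688) = 296149/272438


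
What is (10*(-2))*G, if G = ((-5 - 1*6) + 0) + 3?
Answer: 160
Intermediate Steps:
G = -8 (G = ((-5 - 6) + 0) + 3 = (-11 + 0) + 3 = -11 + 3 = -8)
(10*(-2))*G = (10*(-2))*(-8) = -20*(-8) = 160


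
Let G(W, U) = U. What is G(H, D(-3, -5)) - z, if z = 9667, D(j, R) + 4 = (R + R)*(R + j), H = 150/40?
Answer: -9591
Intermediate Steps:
H = 15/4 (H = 150*(1/40) = 15/4 ≈ 3.7500)
D(j, R) = -4 + 2*R*(R + j) (D(j, R) = -4 + (R + R)*(R + j) = -4 + (2*R)*(R + j) = -4 + 2*R*(R + j))
G(H, D(-3, -5)) - z = (-4 + 2*(-5)² + 2*(-5)*(-3)) - 1*9667 = (-4 + 2*25 + 30) - 9667 = (-4 + 50 + 30) - 9667 = 76 - 9667 = -9591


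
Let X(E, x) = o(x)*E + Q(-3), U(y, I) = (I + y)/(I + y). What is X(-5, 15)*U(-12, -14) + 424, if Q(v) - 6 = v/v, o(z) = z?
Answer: 356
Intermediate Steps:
Q(v) = 7 (Q(v) = 6 + v/v = 6 + 1 = 7)
U(y, I) = 1
X(E, x) = 7 + E*x (X(E, x) = x*E + 7 = E*x + 7 = 7 + E*x)
X(-5, 15)*U(-12, -14) + 424 = (7 - 5*15)*1 + 424 = (7 - 75)*1 + 424 = -68*1 + 424 = -68 + 424 = 356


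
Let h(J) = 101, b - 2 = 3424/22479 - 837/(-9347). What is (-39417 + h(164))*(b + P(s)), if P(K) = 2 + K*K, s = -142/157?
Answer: -1030293332391478364/5179031289237 ≈ -1.9894e+5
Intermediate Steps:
s = -142/157 (s = -142*1/157 = -142/157 ≈ -0.90446)
b = 471041477/210111213 (b = 2 + (3424/22479 - 837/(-9347)) = 2 + (3424*(1/22479) - 837*(-1/9347)) = 2 + (3424/22479 + 837/9347) = 2 + 50819051/210111213 = 471041477/210111213 ≈ 2.2419)
P(K) = 2 + K²
(-39417 + h(164))*(b + P(s)) = (-39417 + 101)*(471041477/210111213 + (2 + (-142/157)²)) = -39316*(471041477/210111213 + (2 + 20164/24649)) = -39316*(471041477/210111213 + 69462/24649) = -39316*26205446443979/5179031289237 = -1030293332391478364/5179031289237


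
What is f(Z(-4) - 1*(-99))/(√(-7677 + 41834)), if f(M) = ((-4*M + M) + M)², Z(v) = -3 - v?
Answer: 40000*√34157/34157 ≈ 216.43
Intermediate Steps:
f(M) = 4*M² (f(M) = (-3*M + M)² = (-2*M)² = 4*M²)
f(Z(-4) - 1*(-99))/(√(-7677 + 41834)) = (4*((-3 - 1*(-4)) - 1*(-99))²)/(√(-7677 + 41834)) = (4*((-3 + 4) + 99)²)/(√34157) = (4*(1 + 99)²)*(√34157/34157) = (4*100²)*(√34157/34157) = (4*10000)*(√34157/34157) = 40000*(√34157/34157) = 40000*√34157/34157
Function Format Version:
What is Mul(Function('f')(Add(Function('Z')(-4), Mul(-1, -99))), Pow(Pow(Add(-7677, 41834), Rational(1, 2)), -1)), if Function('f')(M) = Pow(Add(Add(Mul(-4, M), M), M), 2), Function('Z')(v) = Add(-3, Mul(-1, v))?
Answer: Mul(Rational(40000, 34157), Pow(34157, Rational(1, 2))) ≈ 216.43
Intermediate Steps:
Function('f')(M) = Mul(4, Pow(M, 2)) (Function('f')(M) = Pow(Add(Mul(-3, M), M), 2) = Pow(Mul(-2, M), 2) = Mul(4, Pow(M, 2)))
Mul(Function('f')(Add(Function('Z')(-4), Mul(-1, -99))), Pow(Pow(Add(-7677, 41834), Rational(1, 2)), -1)) = Mul(Mul(4, Pow(Add(Add(-3, Mul(-1, -4)), Mul(-1, -99)), 2)), Pow(Pow(Add(-7677, 41834), Rational(1, 2)), -1)) = Mul(Mul(4, Pow(Add(Add(-3, 4), 99), 2)), Pow(Pow(34157, Rational(1, 2)), -1)) = Mul(Mul(4, Pow(Add(1, 99), 2)), Mul(Rational(1, 34157), Pow(34157, Rational(1, 2)))) = Mul(Mul(4, Pow(100, 2)), Mul(Rational(1, 34157), Pow(34157, Rational(1, 2)))) = Mul(Mul(4, 10000), Mul(Rational(1, 34157), Pow(34157, Rational(1, 2)))) = Mul(40000, Mul(Rational(1, 34157), Pow(34157, Rational(1, 2)))) = Mul(Rational(40000, 34157), Pow(34157, Rational(1, 2)))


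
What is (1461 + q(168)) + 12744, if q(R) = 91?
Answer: 14296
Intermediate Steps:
(1461 + q(168)) + 12744 = (1461 + 91) + 12744 = 1552 + 12744 = 14296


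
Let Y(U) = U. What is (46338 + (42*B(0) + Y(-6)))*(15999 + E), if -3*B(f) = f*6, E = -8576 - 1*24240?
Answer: -779165244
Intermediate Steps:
E = -32816 (E = -8576 - 24240 = -32816)
B(f) = -2*f (B(f) = -f*6/3 = -2*f)
(46338 + (42*B(0) + Y(-6)))*(15999 + E) = (46338 + (42*(-2*0) - 6))*(15999 - 32816) = (46338 + (42*0 - 6))*(-16817) = (46338 + (0 - 6))*(-16817) = (46338 - 6)*(-16817) = 46332*(-16817) = -779165244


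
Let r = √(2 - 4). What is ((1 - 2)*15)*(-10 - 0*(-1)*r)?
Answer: 150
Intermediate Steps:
r = I*√2 (r = √(-2) = I*√2 ≈ 1.4142*I)
((1 - 2)*15)*(-10 - 0*(-1)*r) = ((1 - 2)*15)*(-10 - 0*(-1)*I*√2) = (-1*15)*(-10 - 0*I*√2) = -15*(-10 - 1*0) = -15*(-10 + 0) = -15*(-10) = 150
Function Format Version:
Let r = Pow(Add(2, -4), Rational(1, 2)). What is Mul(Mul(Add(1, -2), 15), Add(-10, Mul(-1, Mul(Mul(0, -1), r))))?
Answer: 150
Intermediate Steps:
r = Mul(I, Pow(2, Rational(1, 2))) (r = Pow(-2, Rational(1, 2)) = Mul(I, Pow(2, Rational(1, 2))) ≈ Mul(1.4142, I))
Mul(Mul(Add(1, -2), 15), Add(-10, Mul(-1, Mul(Mul(0, -1), r)))) = Mul(Mul(Add(1, -2), 15), Add(-10, Mul(-1, Mul(Mul(0, -1), Mul(I, Pow(2, Rational(1, 2))))))) = Mul(Mul(-1, 15), Add(-10, Mul(-1, Mul(0, Mul(I, Pow(2, Rational(1, 2))))))) = Mul(-15, Add(-10, Mul(-1, 0))) = Mul(-15, Add(-10, 0)) = Mul(-15, -10) = 150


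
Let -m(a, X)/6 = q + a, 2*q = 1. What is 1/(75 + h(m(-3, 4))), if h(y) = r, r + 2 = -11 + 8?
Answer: 1/70 ≈ 0.014286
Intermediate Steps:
q = ½ (q = (½)*1 = ½ ≈ 0.50000)
r = -5 (r = -2 + (-11 + 8) = -2 - 3 = -5)
m(a, X) = -3 - 6*a (m(a, X) = -6*(½ + a) = -3 - 6*a)
h(y) = -5
1/(75 + h(m(-3, 4))) = 1/(75 - 5) = 1/70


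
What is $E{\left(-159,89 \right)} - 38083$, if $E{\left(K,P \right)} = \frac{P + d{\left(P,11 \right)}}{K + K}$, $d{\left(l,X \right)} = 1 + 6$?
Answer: $- \frac{2018415}{53} \approx -38083.0$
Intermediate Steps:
$d{\left(l,X \right)} = 7$
$E{\left(K,P \right)} = \frac{7 + P}{2 K}$ ($E{\left(K,P \right)} = \frac{P + 7}{K + K} = \frac{7 + P}{2 K}$)
$E{\left(-159,89 \right)} - 38083 = \frac{7 + 89}{2 \left(-159\right)} - 38083 = \frac{1}{2} \left(- \frac{1}{159}\right) 96 - 38083 = - \frac{16}{53} - 38083 = - \frac{2018415}{53}$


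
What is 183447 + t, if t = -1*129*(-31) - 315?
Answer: 187131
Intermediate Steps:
t = 3684 (t = -129*(-31) - 315 = 3999 - 315 = 3684)
183447 + t = 183447 + 3684 = 187131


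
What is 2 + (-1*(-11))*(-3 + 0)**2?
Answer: 101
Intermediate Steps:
2 + (-1*(-11))*(-3 + 0)**2 = 2 + 11*(-3)**2 = 2 + 11*9 = 2 + 99 = 101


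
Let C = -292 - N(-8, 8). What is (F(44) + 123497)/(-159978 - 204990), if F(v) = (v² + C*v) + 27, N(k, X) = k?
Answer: -28241/91242 ≈ -0.30952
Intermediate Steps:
C = -284 (C = -292 - 1*(-8) = -292 + 8 = -284)
F(v) = 27 + v² - 284*v (F(v) = (v² - 284*v) + 27 = 27 + v² - 284*v)
(F(44) + 123497)/(-159978 - 204990) = ((27 + 44² - 284*44) + 123497)/(-159978 - 204990) = ((27 + 1936 - 12496) + 123497)/(-364968) = (-10533 + 123497)*(-1/364968) = 112964*(-1/364968) = -28241/91242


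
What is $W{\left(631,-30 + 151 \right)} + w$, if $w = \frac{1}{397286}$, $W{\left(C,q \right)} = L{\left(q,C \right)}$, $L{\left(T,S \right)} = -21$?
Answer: $- \frac{8343005}{397286} \approx -21.0$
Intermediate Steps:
$W{\left(C,q \right)} = -21$
$w = \frac{1}{397286} \approx 2.5171 \cdot 10^{-6}$
$W{\left(631,-30 + 151 \right)} + w = -21 + \frac{1}{397286} = - \frac{8343005}{397286}$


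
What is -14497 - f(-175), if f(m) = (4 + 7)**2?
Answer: -14618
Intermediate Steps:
f(m) = 121 (f(m) = 11**2 = 121)
-14497 - f(-175) = -14497 - 1*121 = -14497 - 121 = -14618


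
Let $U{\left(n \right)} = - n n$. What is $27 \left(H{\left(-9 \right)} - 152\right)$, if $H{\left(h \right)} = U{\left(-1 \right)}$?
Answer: $-4131$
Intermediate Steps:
$U{\left(n \right)} = - n^{2}$
$H{\left(h \right)} = -1$ ($H{\left(h \right)} = - \left(-1\right)^{2} = \left(-1\right) 1 = -1$)
$27 \left(H{\left(-9 \right)} - 152\right) = 27 \left(-1 - 152\right) = 27 \left(-153\right) = -4131$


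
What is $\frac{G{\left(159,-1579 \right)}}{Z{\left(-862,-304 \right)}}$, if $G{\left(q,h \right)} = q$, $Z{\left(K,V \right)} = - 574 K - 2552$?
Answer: $\frac{159}{492236} \approx 0.00032302$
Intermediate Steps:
$Z{\left(K,V \right)} = -2552 - 574 K$
$\frac{G{\left(159,-1579 \right)}}{Z{\left(-862,-304 \right)}} = \frac{159}{-2552 - -494788} = \frac{159}{-2552 + 494788} = \frac{159}{492236}$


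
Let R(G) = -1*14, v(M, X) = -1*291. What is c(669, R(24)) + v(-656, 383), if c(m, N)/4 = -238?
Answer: -1243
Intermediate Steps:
v(M, X) = -291
R(G) = -14
c(m, N) = -952 (c(m, N) = 4*(-238) = -952)
c(669, R(24)) + v(-656, 383) = -952 - 291 = -1243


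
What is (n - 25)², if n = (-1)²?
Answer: 576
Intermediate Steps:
n = 1
(n - 25)² = (1 - 25)² = (-24)² = 576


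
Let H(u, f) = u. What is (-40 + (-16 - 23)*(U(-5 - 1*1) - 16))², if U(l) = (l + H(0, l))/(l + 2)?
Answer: 1104601/4 ≈ 2.7615e+5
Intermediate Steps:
U(l) = l/(2 + l) (U(l) = (l + 0)/(l + 2) = l/(2 + l))
(-40 + (-16 - 23)*(U(-5 - 1*1) - 16))² = (-40 + (-16 - 23)*((-5 - 1*1)/(2 + (-5 - 1*1)) - 16))² = (-40 - 39*((-5 - 1)/(2 + (-5 - 1)) - 16))² = (-40 - 39*(-6/(2 - 6) - 16))² = (-40 - 39*(-6/(-4) - 16))² = (-40 - 39*(-6*(-¼) - 16))² = (-40 - 39*(3/2 - 16))² = (-40 - 39*(-29/2))² = (-40 + 1131/2)² = (1051/2)² = 1104601/4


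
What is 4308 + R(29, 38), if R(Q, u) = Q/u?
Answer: 163733/38 ≈ 4308.8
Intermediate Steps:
4308 + R(29, 38) = 4308 + 29/38 = 163733/38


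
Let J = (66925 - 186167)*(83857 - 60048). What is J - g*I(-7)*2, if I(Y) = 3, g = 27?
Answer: -2839032940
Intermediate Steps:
J = -2839032778 (J = -119242*23809 = -2839032778)
J - g*I(-7)*2 = -2839032778 - 27*3*2 = -2839032778 - 81*2 = -2839032778 - 1*162 = -2839032778 - 162 = -2839032940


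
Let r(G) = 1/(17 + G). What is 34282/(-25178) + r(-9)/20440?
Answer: -2802883731/2058553280 ≈ -1.3616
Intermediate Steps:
34282/(-25178) + r(-9)/20440 = 34282/(-25178) + 1/((17 - 9)*20440) = 34282*(-1/25178) + (1/20440)/8 = -17141/12589 + (⅛)*(1/20440) = -17141/12589 + 1/163520 = -2802883731/2058553280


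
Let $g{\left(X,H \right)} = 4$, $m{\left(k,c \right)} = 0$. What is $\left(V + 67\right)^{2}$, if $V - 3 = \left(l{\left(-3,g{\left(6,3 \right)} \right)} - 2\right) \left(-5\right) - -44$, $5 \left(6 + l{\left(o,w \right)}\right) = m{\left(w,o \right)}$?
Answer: $23716$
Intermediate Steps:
$l{\left(o,w \right)} = -6$ ($l{\left(o,w \right)} = -6 + \frac{1}{5} \cdot 0 = -6 + 0 = -6$)
$V = 87$ ($V = 3 + \left(\left(-6 - 2\right) \left(-5\right) - -44\right) = 3 + \left(\left(-8\right) \left(-5\right) + 44\right) = 3 + \left(40 + 44\right) = 3 + 84 = 87$)
$\left(V + 67\right)^{2} = \left(87 + 67\right)^{2} = 154^{2} = 23716$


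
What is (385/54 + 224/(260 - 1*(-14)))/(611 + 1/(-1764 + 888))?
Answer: 8583778/659944755 ≈ 0.013007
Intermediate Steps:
(385/54 + 224/(260 - 1*(-14)))/(611 + 1/(-1764 + 888)) = (385*(1/54) + 224/(260 + 14))/(611 + 1/(-876)) = (385/54 + 224/274)/(611 - 1/876) = (385/54 + 224*(1/274))/(535235/876) = 876*(385/54 + 112/137)/535235 = (876/535235)*(58793/7398) = 8583778/659944755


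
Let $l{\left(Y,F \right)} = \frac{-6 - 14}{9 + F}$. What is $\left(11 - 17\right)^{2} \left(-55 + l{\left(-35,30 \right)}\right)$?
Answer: $- \frac{25980}{13} \approx -1998.5$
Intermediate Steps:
$l{\left(Y,F \right)} = - \frac{20}{9 + F}$
$\left(11 - 17\right)^{2} \left(-55 + l{\left(-35,30 \right)}\right) = \left(11 - 17\right)^{2} \left(-55 - \frac{20}{9 + 30}\right) = \left(-6\right)^{2} \left(-55 - \frac{20}{39}\right) = 36 \left(-55 - \frac{20}{39}\right) = 36 \left(- \frac{2165}{39}\right) = - \frac{25980}{13}$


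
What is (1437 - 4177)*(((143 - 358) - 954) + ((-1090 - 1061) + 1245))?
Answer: 5685500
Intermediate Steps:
(1437 - 4177)*(((143 - 358) - 954) + ((-1090 - 1061) + 1245)) = -2740*((-215 - 954) + (-2151 + 1245)) = -2740*(-1169 - 906) = -2740*(-2075) = 5685500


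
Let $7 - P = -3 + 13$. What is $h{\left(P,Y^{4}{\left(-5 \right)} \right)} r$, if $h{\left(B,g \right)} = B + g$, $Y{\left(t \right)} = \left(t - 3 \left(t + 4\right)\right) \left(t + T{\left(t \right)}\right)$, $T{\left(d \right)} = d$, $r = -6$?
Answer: $-959982$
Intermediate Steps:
$Y{\left(t \right)} = 2 t \left(-12 - 2 t\right)$ ($Y{\left(t \right)} = \left(t - 3 \left(t + 4\right)\right) \left(t + t\right) = \left(t - 3 \left(4 + t\right)\right) 2 t = \left(t - \left(12 + 3 t\right)\right) 2 t = \left(-12 - 2 t\right) 2 t = 2 t \left(-12 - 2 t\right)$)
$P = -3$ ($P = 7 - \left(-3 + 13\right) = 7 - 10 = -3$)
$h{\left(P,Y^{4}{\left(-5 \right)} \right)} r = \left(-3 + \left(4 \left(-5\right) \left(-6 - -5\right)\right)^{4}\right) \left(-6\right) = \left(-3 + \left(4 \left(-5\right) \left(-6 + 5\right)\right)^{4}\right) \left(-6\right) = \left(-3 + \left(4 \left(-5\right) \left(-1\right)\right)^{4}\right) \left(-6\right) = \left(-3 + 20^{4}\right) \left(-6\right) = \left(-3 + 160000\right) \left(-6\right) = 159997 \left(-6\right) = -959982$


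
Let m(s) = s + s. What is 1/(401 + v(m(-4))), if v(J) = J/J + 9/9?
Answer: 1/403 ≈ 0.0024814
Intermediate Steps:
m(s) = 2*s
v(J) = 2 (v(J) = 1 + 9*(⅑) = 1 + 1 = 2)
1/(401 + v(m(-4))) = 1/(401 + 2) = 1/403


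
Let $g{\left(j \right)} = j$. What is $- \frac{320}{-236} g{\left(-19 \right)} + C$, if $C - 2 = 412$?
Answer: $\frac{22906}{59} \approx 388.24$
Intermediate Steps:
$C = 414$ ($C = 2 + 412 = 414$)
$- \frac{320}{-236} g{\left(-19 \right)} + C = - \frac{320}{-236} \left(-19\right) + 414 = \left(-320\right) \left(- \frac{1}{236}\right) \left(-19\right) + 414 = \frac{80}{59} \left(-19\right) + 414 = - \frac{1520}{59} + 414 = \frac{22906}{59}$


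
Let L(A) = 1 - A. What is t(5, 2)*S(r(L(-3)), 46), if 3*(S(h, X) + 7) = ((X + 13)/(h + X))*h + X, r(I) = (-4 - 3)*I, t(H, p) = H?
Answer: -3005/27 ≈ -111.30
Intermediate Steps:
r(I) = -7*I
S(h, X) = -7 + X/3 + h*(13 + X)/(3*(X + h)) (S(h, X) = -7 + (((X + 13)/(h + X))*h + X)/3 = -7 + (((13 + X)/(X + h))*h + X)/3 = -7 + (h*(13 + X)/(X + h) + X)/3 = -7 + (X + h*(13 + X)/(X + h))/3 = -7 + (X/3 + h*(13 + X)/(3*(X + h))) = -7 + X/3 + h*(13 + X)/(3*(X + h)))
t(5, 2)*S(r(L(-3)), 46) = 5*((46**2 - 21*46 - (-56)*(1 - 1*(-3)) + 2*46*(-7*(1 - 1*(-3))))/(3*(46 - 7*(1 - 1*(-3))))) = 5*((2116 - 966 - (-56)*(1 + 3) + 2*46*(-7*(1 + 3)))/(3*(46 - 7*(1 + 3)))) = 5*((2116 - 966 - (-56)*4 + 2*46*(-7*4))/(3*(46 - 7*4))) = 5*((2116 - 966 - 8*(-28) + 2*46*(-28))/(3*(46 - 28))) = 5*((1/3)*(2116 - 966 + 224 - 2576)/18) = 5*((1/3)*(1/18)*(-1202)) = 5*(-601/27) = -3005/27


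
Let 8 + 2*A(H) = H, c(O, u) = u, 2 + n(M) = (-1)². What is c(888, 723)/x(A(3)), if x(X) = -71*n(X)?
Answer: 723/71 ≈ 10.183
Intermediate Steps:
n(M) = -1 (n(M) = -2 + (-1)² = -2 + 1 = -1)
A(H) = -4 + H/2
x(X) = 71 (x(X) = -71*(-1) = 71)
c(888, 723)/x(A(3)) = 723/71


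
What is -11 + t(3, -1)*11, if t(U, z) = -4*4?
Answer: -187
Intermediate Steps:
t(U, z) = -16
-11 + t(3, -1)*11 = -11 - 16*11 = -11 - 176 = -187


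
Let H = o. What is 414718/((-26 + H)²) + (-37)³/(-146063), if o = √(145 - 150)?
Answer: (2633956*√5 + 60608943397*I)/(146063*(52*√5 + 671*I)) ≈ 600.39 + 103.98*I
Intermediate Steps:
o = I*√5 (o = √(-5) = I*√5 ≈ 2.2361*I)
H = I*√5 ≈ 2.2361*I
414718/((-26 + H)²) + (-37)³/(-146063) = 414718/((-26 + I*√5)²) + (-37)³/(-146063) = 414718/(-26 + I*√5)² - 50653*(-1/146063) = 414718/(-26 + I*√5)² + 50653/146063 = 50653/146063 + 414718/(-26 + I*√5)²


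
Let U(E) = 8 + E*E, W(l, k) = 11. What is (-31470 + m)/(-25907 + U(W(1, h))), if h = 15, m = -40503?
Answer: 71973/25778 ≈ 2.7920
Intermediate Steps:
U(E) = 8 + E**2
(-31470 + m)/(-25907 + U(W(1, h))) = (-31470 - 40503)/(-25907 + (8 + 11**2)) = -71973/(-25907 + (8 + 121)) = -71973/(-25907 + 129) = -71973/(-25778) = -71973*(-1/25778) = 71973/25778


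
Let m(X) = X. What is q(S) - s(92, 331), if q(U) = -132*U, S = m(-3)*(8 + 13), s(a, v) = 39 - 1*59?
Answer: 8336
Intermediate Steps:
s(a, v) = -20 (s(a, v) = 39 - 59 = -20)
S = -63 (S = -3*(8 + 13) = -3*21 = -63)
q(S) - s(92, 331) = -132*(-63) - 1*(-20) = 8316 + 20 = 8336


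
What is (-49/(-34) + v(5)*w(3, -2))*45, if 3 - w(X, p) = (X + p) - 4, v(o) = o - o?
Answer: 2205/34 ≈ 64.853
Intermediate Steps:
v(o) = 0
w(X, p) = 7 - X - p (w(X, p) = 3 - ((X + p) - 4) = 3 - (-4 + X + p) = 3 + (4 - X - p) = 7 - X - p)
(-49/(-34) + v(5)*w(3, -2))*45 = (-49/(-34) + 0*(7 - 1*3 - 1*(-2)))*45 = (-49*(-1/34) + 0*(7 - 3 + 2))*45 = (49/34 + 0*6)*45 = (49/34 + 0)*45 = (49/34)*45 = 2205/34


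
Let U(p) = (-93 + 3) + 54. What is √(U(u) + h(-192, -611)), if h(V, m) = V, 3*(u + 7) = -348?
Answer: 2*I*√57 ≈ 15.1*I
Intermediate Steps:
u = -123 (u = -7 + (⅓)*(-348) = -7 - 116 = -123)
U(p) = -36 (U(p) = -90 + 54 = -36)
√(U(u) + h(-192, -611)) = √(-36 - 192) = √(-228) = 2*I*√57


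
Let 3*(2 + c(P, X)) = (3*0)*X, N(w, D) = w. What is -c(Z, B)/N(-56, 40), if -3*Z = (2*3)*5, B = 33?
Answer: -1/28 ≈ -0.035714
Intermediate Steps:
Z = -10 (Z = -2*3*5/3 = -2*5 = -⅓*30 = -10)
c(P, X) = -2 (c(P, X) = -2 + ((3*0)*X)/3 = -2 + (0*X)/3 = -2 + (⅓)*0 = -2 + 0 = -2)
-c(Z, B)/N(-56, 40) = -(-2)/(-56) = -(-2)*(-1)/56 = -1*1/28 = -1/28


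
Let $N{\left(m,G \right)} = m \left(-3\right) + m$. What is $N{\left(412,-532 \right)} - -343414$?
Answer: $342590$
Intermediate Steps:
$N{\left(m,G \right)} = - 2 m$ ($N{\left(m,G \right)} = - 3 m + m = - 2 m$)
$N{\left(412,-532 \right)} - -343414 = \left(-2\right) 412 - -343414 = -824 + 343414 = 342590$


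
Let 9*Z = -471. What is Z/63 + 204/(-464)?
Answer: -27851/21924 ≈ -1.2703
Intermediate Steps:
Z = -157/3 (Z = (⅑)*(-471) = -157/3 ≈ -52.333)
Z/63 + 204/(-464) = -157/3/63 + 204/(-464) = -157/3*1/63 + 204*(-1/464) = -157/189 - 51/116 = -27851/21924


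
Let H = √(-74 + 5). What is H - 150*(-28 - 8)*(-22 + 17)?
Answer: -27000 + I*√69 ≈ -27000.0 + 8.3066*I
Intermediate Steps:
H = I*√69 (H = √(-69) = I*√69 ≈ 8.3066*I)
H - 150*(-28 - 8)*(-22 + 17) = I*√69 - 150*(-28 - 8)*(-22 + 17) = I*√69 - (-5400)*(-5) = I*√69 - 150*180 = I*√69 - 27000 = -27000 + I*√69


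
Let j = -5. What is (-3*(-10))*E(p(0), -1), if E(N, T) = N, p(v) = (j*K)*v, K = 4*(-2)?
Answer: 0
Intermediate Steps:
K = -8
p(v) = 40*v (p(v) = (-5*(-8))*v = 40*v)
(-3*(-10))*E(p(0), -1) = (-3*(-10))*(40*0) = 30*0 = 0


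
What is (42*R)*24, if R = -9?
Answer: -9072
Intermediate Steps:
(42*R)*24 = (42*(-9))*24 = -378*24 = -9072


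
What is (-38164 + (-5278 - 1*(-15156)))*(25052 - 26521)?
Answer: 41552134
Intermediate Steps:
(-38164 + (-5278 - 1*(-15156)))*(25052 - 26521) = (-38164 + (-5278 + 15156))*(-1469) = (-38164 + 9878)*(-1469) = -28286*(-1469) = 41552134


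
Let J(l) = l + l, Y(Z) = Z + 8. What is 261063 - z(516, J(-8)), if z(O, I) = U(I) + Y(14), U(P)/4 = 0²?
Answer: 261041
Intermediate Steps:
U(P) = 0 (U(P) = 4*0² = 4*0 = 0)
Y(Z) = 8 + Z
J(l) = 2*l
z(O, I) = 22 (z(O, I) = 0 + (8 + 14) = 0 + 22 = 22)
261063 - z(516, J(-8)) = 261063 - 1*22 = 261063 - 22 = 261041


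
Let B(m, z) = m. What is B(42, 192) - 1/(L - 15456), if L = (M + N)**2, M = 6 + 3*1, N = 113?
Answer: 24025/572 ≈ 42.002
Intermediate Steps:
M = 9 (M = 6 + 3 = 9)
L = 14884 (L = (9 + 113)**2 = 122**2 = 14884)
B(42, 192) - 1/(L - 15456) = 42 - 1/(14884 - 15456) = 42 - 1/(-572) = 42 - 1*(-1/572) = 42 + 1/572 = 24025/572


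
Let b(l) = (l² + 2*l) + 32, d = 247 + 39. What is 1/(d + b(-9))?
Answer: 1/381 ≈ 0.0026247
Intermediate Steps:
d = 286
b(l) = 32 + l² + 2*l
1/(d + b(-9)) = 1/(286 + (32 + (-9)² + 2*(-9))) = 1/(286 + (32 + 81 - 18)) = 1/(286 + 95) = 1/381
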